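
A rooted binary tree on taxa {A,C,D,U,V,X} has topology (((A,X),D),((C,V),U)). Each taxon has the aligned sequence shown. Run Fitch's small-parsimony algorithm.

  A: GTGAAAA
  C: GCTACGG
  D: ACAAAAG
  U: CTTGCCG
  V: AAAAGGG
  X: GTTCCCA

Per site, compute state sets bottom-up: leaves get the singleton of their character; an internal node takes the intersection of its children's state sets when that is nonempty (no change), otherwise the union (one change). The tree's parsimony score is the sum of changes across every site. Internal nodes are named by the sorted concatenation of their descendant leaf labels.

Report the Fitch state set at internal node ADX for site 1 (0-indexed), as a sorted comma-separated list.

C,T

site 0, node AX: A={G} ∩ X={G} → {G} (+0)
site 0, node ADX: AX={G} ∪ D={A} → {A,G} (+1)
site 0, node CV: C={G} ∪ V={A} → {A,G} (+1)
site 0, node CUV: CV={A,G} ∪ U={C} → {A,C,G} (+1)
site 0, node ACDUVX: ADX={A,G} ∩ CUV={A,C,G} → {A,G} (+0)
site 1, node AX: A={T} ∩ X={T} → {T} (+0)
site 1, node ADX: AX={T} ∪ D={C} → {C,T} (+1)
site 1, node CV: C={C} ∪ V={A} → {A,C} (+1)
site 1, node CUV: CV={A,C} ∪ U={T} → {A,C,T} (+1)
site 1, node ACDUVX: ADX={C,T} ∩ CUV={A,C,T} → {C,T} (+0)
site 2, node AX: A={G} ∪ X={T} → {G,T} (+1)
site 2, node ADX: AX={G,T} ∪ D={A} → {A,G,T} (+1)
site 2, node CV: C={T} ∪ V={A} → {A,T} (+1)
site 2, node CUV: CV={A,T} ∩ U={T} → {T} (+0)
site 2, node ACDUVX: ADX={A,G,T} ∩ CUV={T} → {T} (+0)
site 3, node AX: A={A} ∪ X={C} → {A,C} (+1)
site 3, node ADX: AX={A,C} ∩ D={A} → {A} (+0)
site 3, node CV: C={A} ∩ V={A} → {A} (+0)
site 3, node CUV: CV={A} ∪ U={G} → {A,G} (+1)
site 3, node ACDUVX: ADX={A} ∩ CUV={A,G} → {A} (+0)
site 4, node AX: A={A} ∪ X={C} → {A,C} (+1)
site 4, node ADX: AX={A,C} ∩ D={A} → {A} (+0)
site 4, node CV: C={C} ∪ V={G} → {C,G} (+1)
site 4, node CUV: CV={C,G} ∩ U={C} → {C} (+0)
site 4, node ACDUVX: ADX={A} ∪ CUV={C} → {A,C} (+1)
site 5, node AX: A={A} ∪ X={C} → {A,C} (+1)
site 5, node ADX: AX={A,C} ∩ D={A} → {A} (+0)
site 5, node CV: C={G} ∩ V={G} → {G} (+0)
site 5, node CUV: CV={G} ∪ U={C} → {C,G} (+1)
site 5, node ACDUVX: ADX={A} ∪ CUV={C,G} → {A,C,G} (+1)
site 6, node AX: A={A} ∩ X={A} → {A} (+0)
site 6, node ADX: AX={A} ∪ D={G} → {A,G} (+1)
site 6, node CV: C={G} ∩ V={G} → {G} (+0)
site 6, node CUV: CV={G} ∩ U={G} → {G} (+0)
site 6, node ACDUVX: ADX={A,G} ∩ CUV={G} → {G} (+0)
per-site changes: [3, 3, 3, 2, 3, 3, 1]; total = 18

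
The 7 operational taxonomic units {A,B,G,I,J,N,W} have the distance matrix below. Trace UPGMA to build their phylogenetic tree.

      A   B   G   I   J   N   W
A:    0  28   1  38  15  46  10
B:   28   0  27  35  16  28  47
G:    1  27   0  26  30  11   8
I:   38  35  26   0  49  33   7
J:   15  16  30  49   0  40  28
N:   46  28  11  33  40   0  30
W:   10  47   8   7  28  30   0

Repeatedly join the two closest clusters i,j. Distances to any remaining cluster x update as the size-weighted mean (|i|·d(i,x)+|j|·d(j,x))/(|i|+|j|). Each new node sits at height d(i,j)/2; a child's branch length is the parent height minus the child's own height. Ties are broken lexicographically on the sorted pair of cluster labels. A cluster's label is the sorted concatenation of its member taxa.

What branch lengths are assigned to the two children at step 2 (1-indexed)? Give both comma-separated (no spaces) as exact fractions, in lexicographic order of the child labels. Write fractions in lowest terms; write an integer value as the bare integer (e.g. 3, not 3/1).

7/2,7/2

step 1: merge (A,G) at d=1; branch lengths A→1/2, G→1/2; new cluster AG
  updated: d(AG,B)=55/2, d(AG,I)=32, d(AG,J)=45/2, d(AG,N)=57/2, d(AG,W)=9
step 2: merge (I,W) at d=7; branch lengths I→7/2, W→7/2; new cluster IW
  updated: d(AG,IW)=41/2, d(B,IW)=41, d(IW,J)=77/2, d(IW,N)=63/2
step 3: merge (B,J) at d=16; branch lengths B→8, J→8; new cluster BJ
  updated: d(AG,BJ)=25, d(BJ,IW)=159/4, d(BJ,N)=34
step 4: merge (AG,IW) at d=41/2; branch lengths AG→39/4, IW→27/4; new cluster AGIW
  updated: d(AGIW,BJ)=259/8, d(AGIW,N)=30
step 5: merge (AGIW,N) at d=30; branch lengths AGIW→19/4, N→15; new cluster AGINW
  updated: d(AGINW,BJ)=327/10
step 6: merge (AGINW,BJ) at d=327/10; branch lengths AGINW→27/20, BJ→167/20; new cluster ABGIJNW
final tree: ((((A:1/2,G:1/2):39/4,(I:7/2,W:7/2):27/4):19/4,N:15):27/20,(B:8,J:8):167/20)
total length: 1399/20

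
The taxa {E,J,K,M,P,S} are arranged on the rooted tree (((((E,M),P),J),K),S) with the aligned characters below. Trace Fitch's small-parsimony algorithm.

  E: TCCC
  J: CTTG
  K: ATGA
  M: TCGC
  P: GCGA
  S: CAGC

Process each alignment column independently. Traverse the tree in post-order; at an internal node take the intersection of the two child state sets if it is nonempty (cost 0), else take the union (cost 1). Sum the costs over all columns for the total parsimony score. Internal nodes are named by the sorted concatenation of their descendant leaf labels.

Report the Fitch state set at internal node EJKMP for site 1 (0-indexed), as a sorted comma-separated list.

T

[col 0] EM: children E:{T}, M:{T} ∩→ {T}; cost 0
[col 0] EMP: children EM:{T}, P:{G} ∪→ {G,T}; cost 1
[col 0] EJMP: children EMP:{G,T}, J:{C} ∪→ {C,G,T}; cost 1
[col 0] EJKMP: children EJMP:{C,G,T}, K:{A} ∪→ {A,C,G,T}; cost 1
[col 0] EJKMPS: children EJKMP:{A,C,G,T}, S:{C} ∩→ {C}; cost 0
[col 1] EM: children E:{C}, M:{C} ∩→ {C}; cost 0
[col 1] EMP: children EM:{C}, P:{C} ∩→ {C}; cost 0
[col 1] EJMP: children EMP:{C}, J:{T} ∪→ {C,T}; cost 1
[col 1] EJKMP: children EJMP:{C,T}, K:{T} ∩→ {T}; cost 0
[col 1] EJKMPS: children EJKMP:{T}, S:{A} ∪→ {A,T}; cost 1
[col 2] EM: children E:{C}, M:{G} ∪→ {C,G}; cost 1
[col 2] EMP: children EM:{C,G}, P:{G} ∩→ {G}; cost 0
[col 2] EJMP: children EMP:{G}, J:{T} ∪→ {G,T}; cost 1
[col 2] EJKMP: children EJMP:{G,T}, K:{G} ∩→ {G}; cost 0
[col 2] EJKMPS: children EJKMP:{G}, S:{G} ∩→ {G}; cost 0
[col 3] EM: children E:{C}, M:{C} ∩→ {C}; cost 0
[col 3] EMP: children EM:{C}, P:{A} ∪→ {A,C}; cost 1
[col 3] EJMP: children EMP:{A,C}, J:{G} ∪→ {A,C,G}; cost 1
[col 3] EJKMP: children EJMP:{A,C,G}, K:{A} ∩→ {A}; cost 0
[col 3] EJKMPS: children EJKMP:{A}, S:{C} ∪→ {A,C}; cost 1
per-site changes: [3, 2, 2, 3]; total = 10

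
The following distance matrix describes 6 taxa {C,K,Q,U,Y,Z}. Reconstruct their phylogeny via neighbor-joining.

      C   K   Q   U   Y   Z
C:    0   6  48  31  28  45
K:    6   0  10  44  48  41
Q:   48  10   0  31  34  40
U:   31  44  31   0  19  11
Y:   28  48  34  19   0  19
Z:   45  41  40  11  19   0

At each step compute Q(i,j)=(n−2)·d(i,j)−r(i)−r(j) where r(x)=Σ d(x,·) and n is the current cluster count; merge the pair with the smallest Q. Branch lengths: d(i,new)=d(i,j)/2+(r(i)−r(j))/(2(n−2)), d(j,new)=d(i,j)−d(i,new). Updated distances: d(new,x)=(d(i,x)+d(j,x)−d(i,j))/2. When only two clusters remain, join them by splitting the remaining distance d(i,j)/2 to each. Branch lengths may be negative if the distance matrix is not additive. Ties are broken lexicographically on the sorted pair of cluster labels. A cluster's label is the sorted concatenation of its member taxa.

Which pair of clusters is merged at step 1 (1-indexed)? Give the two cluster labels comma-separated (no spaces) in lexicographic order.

C,K

1. join C+K (d=6, Q=-283) ⇒ CK; edges |C|=33/8, |K|=15/8
  updated: d(CK,Q)=26, d(CK,U)=69/2, d(CK,Y)=35, d(CK,Z)=40
2. join CK+Q (d=26, Q=-377/2) ⇒ CKQ; edges |CK|=55/4, |Q|=49/4
  updated: d(CKQ,U)=79/4, d(CKQ,Y)=43/2, d(CKQ,Z)=27
3. join CKQ+Y (d=43/2, Q=-339/4) ⇒ CKQY; edges |CKQ|=207/16, |Y|=137/16
  updated: d(CKQY,U)=69/8, d(CKQY,Z)=49/4
4. join CKQY+U (d=69/8, Q=-255/8) ⇒ CKQUY; edges |CKQY|=79/16, |U|=59/16
  updated: d(CKQUY,Z)=117/16
5. join CKQUY+Z (d=117/16) ⇒ CKQUYZ; edges |CKQUY|=117/32, |Z|=117/32
final tree: (((((C:33/8,K:15/8):55/4,Q:49/4):207/16,Y:137/16):79/16,U:59/16):117/32,Z:117/32)
total length: 1111/16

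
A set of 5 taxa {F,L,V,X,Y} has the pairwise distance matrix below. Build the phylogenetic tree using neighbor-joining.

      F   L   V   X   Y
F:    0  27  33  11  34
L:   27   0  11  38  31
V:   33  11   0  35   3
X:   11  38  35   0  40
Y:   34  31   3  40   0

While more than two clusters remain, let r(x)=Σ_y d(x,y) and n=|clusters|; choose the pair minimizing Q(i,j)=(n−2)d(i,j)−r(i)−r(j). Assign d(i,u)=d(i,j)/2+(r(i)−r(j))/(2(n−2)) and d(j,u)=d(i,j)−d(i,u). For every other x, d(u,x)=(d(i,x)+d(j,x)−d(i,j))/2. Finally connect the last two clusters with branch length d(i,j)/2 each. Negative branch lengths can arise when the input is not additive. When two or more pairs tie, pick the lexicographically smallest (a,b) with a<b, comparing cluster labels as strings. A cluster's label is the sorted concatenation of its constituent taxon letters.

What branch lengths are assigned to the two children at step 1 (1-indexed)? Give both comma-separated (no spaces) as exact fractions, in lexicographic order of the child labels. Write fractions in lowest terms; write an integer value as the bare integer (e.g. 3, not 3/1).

7/3,26/3

iteration 1: select F,X (d=11, Q=-196); attach at lengths (7/3, 26/3); label the merged cluster FX
  updated: d(FX,L)=27, d(FX,V)=57/2, d(FX,Y)=63/2
iteration 2: select FX,L (d=27, Q=-102); attach at lengths (18, 9); label the merged cluster FLX
  updated: d(FLX,V)=25/4, d(FLX,Y)=71/4
iteration 3: select FLX,V (d=25/4, Q=-27); attach at lengths (21/2, -17/4); label the merged cluster FLVX
  updated: d(FLVX,Y)=29/4
iteration 4: select FLVX,Y (d=29/4); attach at lengths (29/8, 29/8); label the merged cluster FLVXY
final tree: ((((F:7/3,X:26/3):18,L:9):21/2,V:-17/4):29/8,Y:29/8)
total length: 103/2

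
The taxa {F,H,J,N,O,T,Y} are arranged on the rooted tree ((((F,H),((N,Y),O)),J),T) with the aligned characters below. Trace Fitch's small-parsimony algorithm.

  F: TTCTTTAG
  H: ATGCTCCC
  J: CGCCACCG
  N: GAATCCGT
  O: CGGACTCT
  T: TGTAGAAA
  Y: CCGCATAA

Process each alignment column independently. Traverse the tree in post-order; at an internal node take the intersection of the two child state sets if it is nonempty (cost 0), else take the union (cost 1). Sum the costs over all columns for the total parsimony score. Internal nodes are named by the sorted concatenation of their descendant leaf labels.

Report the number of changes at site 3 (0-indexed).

4

site 0, node FH: F={T} ∪ H={A} → {A,T} (+1)
site 0, node NY: N={G} ∪ Y={C} → {C,G} (+1)
site 0, node NOY: NY={C,G} ∩ O={C} → {C} (+0)
site 0, node FHNOY: FH={A,T} ∪ NOY={C} → {A,C,T} (+1)
site 0, node FHJNOY: FHNOY={A,C,T} ∩ J={C} → {C} (+0)
site 0, node FHJNOTY: FHJNOY={C} ∪ T={T} → {C,T} (+1)
site 1, node FH: F={T} ∩ H={T} → {T} (+0)
site 1, node NY: N={A} ∪ Y={C} → {A,C} (+1)
site 1, node NOY: NY={A,C} ∪ O={G} → {A,C,G} (+1)
site 1, node FHNOY: FH={T} ∪ NOY={A,C,G} → {A,C,G,T} (+1)
site 1, node FHJNOY: FHNOY={A,C,G,T} ∩ J={G} → {G} (+0)
site 1, node FHJNOTY: FHJNOY={G} ∩ T={G} → {G} (+0)
site 2, node FH: F={C} ∪ H={G} → {C,G} (+1)
site 2, node NY: N={A} ∪ Y={G} → {A,G} (+1)
site 2, node NOY: NY={A,G} ∩ O={G} → {G} (+0)
site 2, node FHNOY: FH={C,G} ∩ NOY={G} → {G} (+0)
site 2, node FHJNOY: FHNOY={G} ∪ J={C} → {C,G} (+1)
site 2, node FHJNOTY: FHJNOY={C,G} ∪ T={T} → {C,G,T} (+1)
site 3, node FH: F={T} ∪ H={C} → {C,T} (+1)
site 3, node NY: N={T} ∪ Y={C} → {C,T} (+1)
site 3, node NOY: NY={C,T} ∪ O={A} → {A,C,T} (+1)
site 3, node FHNOY: FH={C,T} ∩ NOY={A,C,T} → {C,T} (+0)
site 3, node FHJNOY: FHNOY={C,T} ∩ J={C} → {C} (+0)
site 3, node FHJNOTY: FHJNOY={C} ∪ T={A} → {A,C} (+1)
site 4, node FH: F={T} ∩ H={T} → {T} (+0)
site 4, node NY: N={C} ∪ Y={A} → {A,C} (+1)
site 4, node NOY: NY={A,C} ∩ O={C} → {C} (+0)
site 4, node FHNOY: FH={T} ∪ NOY={C} → {C,T} (+1)
site 4, node FHJNOY: FHNOY={C,T} ∪ J={A} → {A,C,T} (+1)
site 4, node FHJNOTY: FHJNOY={A,C,T} ∪ T={G} → {A,C,G,T} (+1)
site 5, node FH: F={T} ∪ H={C} → {C,T} (+1)
site 5, node NY: N={C} ∪ Y={T} → {C,T} (+1)
site 5, node NOY: NY={C,T} ∩ O={T} → {T} (+0)
site 5, node FHNOY: FH={C,T} ∩ NOY={T} → {T} (+0)
site 5, node FHJNOY: FHNOY={T} ∪ J={C} → {C,T} (+1)
site 5, node FHJNOTY: FHJNOY={C,T} ∪ T={A} → {A,C,T} (+1)
site 6, node FH: F={A} ∪ H={C} → {A,C} (+1)
site 6, node NY: N={G} ∪ Y={A} → {A,G} (+1)
site 6, node NOY: NY={A,G} ∪ O={C} → {A,C,G} (+1)
site 6, node FHNOY: FH={A,C} ∩ NOY={A,C,G} → {A,C} (+0)
site 6, node FHJNOY: FHNOY={A,C} ∩ J={C} → {C} (+0)
site 6, node FHJNOTY: FHJNOY={C} ∪ T={A} → {A,C} (+1)
site 7, node FH: F={G} ∪ H={C} → {C,G} (+1)
site 7, node NY: N={T} ∪ Y={A} → {A,T} (+1)
site 7, node NOY: NY={A,T} ∩ O={T} → {T} (+0)
site 7, node FHNOY: FH={C,G} ∪ NOY={T} → {C,G,T} (+1)
site 7, node FHJNOY: FHNOY={C,G,T} ∩ J={G} → {G} (+0)
site 7, node FHJNOTY: FHJNOY={G} ∪ T={A} → {A,G} (+1)
per-site changes: [4, 3, 4, 4, 4, 4, 4, 4]; total = 31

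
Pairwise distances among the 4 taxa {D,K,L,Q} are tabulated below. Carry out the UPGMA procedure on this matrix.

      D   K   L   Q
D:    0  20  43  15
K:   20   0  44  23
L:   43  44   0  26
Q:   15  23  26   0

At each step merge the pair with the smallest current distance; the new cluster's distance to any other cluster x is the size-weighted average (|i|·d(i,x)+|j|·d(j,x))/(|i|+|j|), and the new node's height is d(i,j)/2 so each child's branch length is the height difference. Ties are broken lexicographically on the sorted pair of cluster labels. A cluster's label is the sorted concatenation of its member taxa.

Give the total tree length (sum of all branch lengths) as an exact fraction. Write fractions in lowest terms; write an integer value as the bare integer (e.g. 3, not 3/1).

1. join D+Q (d=15) ⇒ DQ; edges |D|=15/2, |Q|=15/2
  updated: d(DQ,K)=43/2, d(DQ,L)=69/2
2. join DQ+K (d=43/2) ⇒ DKQ; edges |DQ|=13/4, |K|=43/4
  updated: d(DKQ,L)=113/3
3. join DKQ+L (d=113/3) ⇒ DKLQ; edges |DKQ|=97/12, |L|=113/6
final tree: (((D:15/2,Q:15/2):13/4,K:43/4):97/12,L:113/6)
total length: 671/12

671/12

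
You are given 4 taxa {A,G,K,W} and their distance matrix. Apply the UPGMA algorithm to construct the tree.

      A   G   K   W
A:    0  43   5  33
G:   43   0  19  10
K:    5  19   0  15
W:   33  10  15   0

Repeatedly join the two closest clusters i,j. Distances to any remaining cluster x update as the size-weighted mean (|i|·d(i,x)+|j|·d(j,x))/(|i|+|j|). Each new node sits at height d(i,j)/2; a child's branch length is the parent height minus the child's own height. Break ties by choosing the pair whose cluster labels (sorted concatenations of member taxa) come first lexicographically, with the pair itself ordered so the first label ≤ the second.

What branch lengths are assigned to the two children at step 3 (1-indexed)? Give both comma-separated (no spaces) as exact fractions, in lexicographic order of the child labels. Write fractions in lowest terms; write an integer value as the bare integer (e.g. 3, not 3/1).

1. join A+K (d=5) ⇒ AK; edges |A|=5/2, |K|=5/2
  updated: d(AK,G)=31, d(AK,W)=24
2. join G+W (d=10) ⇒ GW; edges |G|=5, |W|=5
  updated: d(AK,GW)=55/2
3. join AK+GW (d=55/2) ⇒ AGKW; edges |AK|=45/4, |GW|=35/4
final tree: ((A:5/2,K:5/2):45/4,(G:5,W:5):35/4)
total length: 35

45/4,35/4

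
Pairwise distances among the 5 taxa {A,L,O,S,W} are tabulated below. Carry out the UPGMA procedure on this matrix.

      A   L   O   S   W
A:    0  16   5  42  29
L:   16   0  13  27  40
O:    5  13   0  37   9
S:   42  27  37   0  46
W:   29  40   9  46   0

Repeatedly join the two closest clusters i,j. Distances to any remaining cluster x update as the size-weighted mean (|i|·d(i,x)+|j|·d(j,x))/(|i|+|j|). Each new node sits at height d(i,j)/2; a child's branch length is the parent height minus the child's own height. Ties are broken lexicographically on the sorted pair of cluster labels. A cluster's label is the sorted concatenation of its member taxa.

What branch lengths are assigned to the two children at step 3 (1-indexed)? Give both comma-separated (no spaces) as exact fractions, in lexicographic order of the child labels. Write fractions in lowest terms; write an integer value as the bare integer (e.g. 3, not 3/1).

step 1: merge (A,O) at d=5; branch lengths A→5/2, O→5/2; new cluster AO
  updated: d(AO,L)=29/2, d(AO,S)=79/2, d(AO,W)=19
step 2: merge (AO,L) at d=29/2; branch lengths AO→19/4, L→29/4; new cluster ALO
  updated: d(ALO,S)=106/3, d(ALO,W)=26
step 3: merge (ALO,W) at d=26; branch lengths ALO→23/4, W→13; new cluster ALOW
  updated: d(ALOW,S)=38
step 4: merge (ALOW,S) at d=38; branch lengths ALOW→6, S→19; new cluster ALOSW
final tree: ((((A:5/2,O:5/2):19/4,L:29/4):23/4,W:13):6,S:19)
total length: 243/4

23/4,13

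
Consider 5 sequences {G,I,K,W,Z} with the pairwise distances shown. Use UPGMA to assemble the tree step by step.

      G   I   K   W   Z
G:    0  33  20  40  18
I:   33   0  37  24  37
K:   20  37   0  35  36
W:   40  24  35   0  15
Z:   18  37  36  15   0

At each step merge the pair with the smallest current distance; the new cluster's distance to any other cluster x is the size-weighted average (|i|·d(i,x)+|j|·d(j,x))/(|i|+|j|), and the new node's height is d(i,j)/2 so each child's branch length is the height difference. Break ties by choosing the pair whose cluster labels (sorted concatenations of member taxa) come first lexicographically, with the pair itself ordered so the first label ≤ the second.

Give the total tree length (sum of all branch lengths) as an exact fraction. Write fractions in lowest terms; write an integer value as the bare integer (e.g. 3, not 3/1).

791/12

step 1: merge (W,Z) at d=15; branch lengths W→15/2, Z→15/2; new cluster WZ
  updated: d(G,WZ)=29, d(I,WZ)=61/2, d(K,WZ)=71/2
step 2: merge (G,K) at d=20; branch lengths G→10, K→10; new cluster GK
  updated: d(GK,I)=35, d(GK,WZ)=129/4
step 3: merge (I,WZ) at d=61/2; branch lengths I→61/4, WZ→31/4; new cluster IWZ
  updated: d(GK,IWZ)=199/6
step 4: merge (GK,IWZ) at d=199/6; branch lengths GK→79/12, IWZ→4/3; new cluster GIKWZ
final tree: ((G:10,K:10):79/12,(I:61/4,(W:15/2,Z:15/2):31/4):4/3)
total length: 791/12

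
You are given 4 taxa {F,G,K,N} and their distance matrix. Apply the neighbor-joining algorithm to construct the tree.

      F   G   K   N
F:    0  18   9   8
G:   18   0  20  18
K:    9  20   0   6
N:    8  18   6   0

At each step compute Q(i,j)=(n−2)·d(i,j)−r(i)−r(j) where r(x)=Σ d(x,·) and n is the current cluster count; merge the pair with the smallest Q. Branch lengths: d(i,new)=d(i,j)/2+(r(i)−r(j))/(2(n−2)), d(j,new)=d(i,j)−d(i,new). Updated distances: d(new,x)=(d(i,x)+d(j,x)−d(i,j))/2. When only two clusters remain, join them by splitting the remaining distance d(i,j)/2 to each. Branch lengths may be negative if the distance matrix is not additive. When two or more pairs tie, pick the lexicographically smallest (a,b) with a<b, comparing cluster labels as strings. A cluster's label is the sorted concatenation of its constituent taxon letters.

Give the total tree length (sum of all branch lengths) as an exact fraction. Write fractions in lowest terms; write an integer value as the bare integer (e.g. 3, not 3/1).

step 1: merge (F,G) at d=18, Q=-55; branch lengths F→15/4, G→57/4; new cluster FG
  updated: d(FG,K)=11/2, d(FG,N)=4
step 2: merge (FG,K) at d=11/2, Q=-31/2; branch lengths FG→7/4, K→15/4; new cluster FGK
  updated: d(FGK,N)=9/4
step 3: merge (FGK,N) at d=9/4; branch lengths FGK→9/8, N→9/8; new cluster FGKN
final tree: (((F:15/4,G:57/4):7/4,K:15/4):9/8,N:9/8)
total length: 103/4

103/4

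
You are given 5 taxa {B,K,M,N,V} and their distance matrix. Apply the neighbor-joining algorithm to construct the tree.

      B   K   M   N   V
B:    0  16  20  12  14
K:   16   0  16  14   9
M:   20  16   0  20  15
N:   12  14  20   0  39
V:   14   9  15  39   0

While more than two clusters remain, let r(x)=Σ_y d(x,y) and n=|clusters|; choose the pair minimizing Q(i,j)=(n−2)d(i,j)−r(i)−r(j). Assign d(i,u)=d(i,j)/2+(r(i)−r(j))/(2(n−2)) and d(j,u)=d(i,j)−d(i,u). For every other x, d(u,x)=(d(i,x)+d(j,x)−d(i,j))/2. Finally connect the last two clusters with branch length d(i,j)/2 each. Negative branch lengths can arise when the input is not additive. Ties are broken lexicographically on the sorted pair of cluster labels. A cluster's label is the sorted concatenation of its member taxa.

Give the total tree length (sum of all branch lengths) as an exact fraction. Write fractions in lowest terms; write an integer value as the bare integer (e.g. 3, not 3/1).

step 1: merge (B,N) at d=12, Q=-111; branch lengths B→13/6, N→59/6; new cluster BN
  updated: d(BN,K)=9, d(BN,M)=14, d(BN,V)=41/2
step 2: merge (BN,M) at d=14, Q=-121/2; branch lengths BN→53/8, M→59/8; new cluster BMN
  updated: d(BMN,K)=11/2, d(BMN,V)=43/4
step 3: merge (BMN,K) at d=11/2, Q=-101/4; branch lengths BMN→29/8, K→15/8; new cluster BKMN
  updated: d(BKMN,V)=57/8
step 4: merge (BKMN,V) at d=57/8; branch lengths BKMN→57/16, V→57/16; new cluster BKMNV
final tree: ((((B:13/6,N:59/6):53/8,M:59/8):29/8,K:15/8):57/16,V:57/16)
total length: 309/8

309/8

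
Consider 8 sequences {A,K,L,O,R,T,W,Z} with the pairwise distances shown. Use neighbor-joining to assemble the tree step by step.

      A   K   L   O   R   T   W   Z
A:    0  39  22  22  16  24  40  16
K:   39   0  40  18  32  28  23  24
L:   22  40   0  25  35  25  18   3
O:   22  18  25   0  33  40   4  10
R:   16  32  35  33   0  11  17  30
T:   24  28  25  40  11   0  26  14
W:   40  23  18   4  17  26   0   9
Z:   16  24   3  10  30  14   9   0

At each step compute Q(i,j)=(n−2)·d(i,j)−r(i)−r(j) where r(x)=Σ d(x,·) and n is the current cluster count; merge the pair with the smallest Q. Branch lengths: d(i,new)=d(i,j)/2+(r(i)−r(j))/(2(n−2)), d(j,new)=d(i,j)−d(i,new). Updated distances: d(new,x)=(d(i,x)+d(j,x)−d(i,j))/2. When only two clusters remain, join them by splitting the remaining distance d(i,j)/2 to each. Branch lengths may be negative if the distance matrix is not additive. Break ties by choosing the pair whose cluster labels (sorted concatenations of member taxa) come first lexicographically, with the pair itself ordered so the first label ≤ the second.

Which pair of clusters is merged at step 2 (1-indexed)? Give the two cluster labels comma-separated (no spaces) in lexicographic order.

A,RT

1. join R+T (d=11, Q=-276) ⇒ RT; edges |R|=6, |T|=5
  updated: d(A,RT)=29/2, d(K,RT)=49/2, d(L,RT)=49/2, d(O,RT)=31, d(RT,W)=16, d(RT,Z)=33/2
2. join A+RT (d=29/2, Q=-208) ⇒ ART; edges |A|=99/10, |RT|=23/5
  updated: d(ART,K)=49/2, d(ART,L)=16, d(ART,O)=77/4, d(ART,W)=83/4, d(ART,Z)=9
3. join L+Z (d=3, Q=-145) ⇒ LZ; edges |L|=59/8, |Z|=-35/8
  updated: d(ART,LZ)=11, d(K,LZ)=61/2, d(LZ,O)=16, d(LZ,W)=12
4. join ART+LZ (d=11, Q=-112) ⇒ ALRTZ; edges |ART|=13/2, |LZ|=9/2
  updated: d(ALRTZ,K)=22, d(ALRTZ,O)=97/8, d(ALRTZ,W)=87/8
5. join ALRTZ+K (d=22, Q=-64) ⇒ AKLRTZ; edges |ALRTZ|=13/2, |K|=31/2
  updated: d(AKLRTZ,O)=65/16, d(AKLRTZ,W)=95/16
6. join AKLRTZ+O (d=65/16, Q=-14) ⇒ AKLORTZ; edges |AKLRTZ|=3, |O|=17/16
  updated: d(AKLORTZ,W)=47/16
7. join AKLORTZ+W (d=47/16) ⇒ AKLORTWZ; edges |AKLORTZ|=47/32, |W|=47/32
final tree: (((((A:99/10,(R:6,T:5):23/5):13/2,(L:59/8,Z:-35/8):9/2):13/2,K:31/2):3,O:17/16):47/32,W:47/32)
total length: 137/2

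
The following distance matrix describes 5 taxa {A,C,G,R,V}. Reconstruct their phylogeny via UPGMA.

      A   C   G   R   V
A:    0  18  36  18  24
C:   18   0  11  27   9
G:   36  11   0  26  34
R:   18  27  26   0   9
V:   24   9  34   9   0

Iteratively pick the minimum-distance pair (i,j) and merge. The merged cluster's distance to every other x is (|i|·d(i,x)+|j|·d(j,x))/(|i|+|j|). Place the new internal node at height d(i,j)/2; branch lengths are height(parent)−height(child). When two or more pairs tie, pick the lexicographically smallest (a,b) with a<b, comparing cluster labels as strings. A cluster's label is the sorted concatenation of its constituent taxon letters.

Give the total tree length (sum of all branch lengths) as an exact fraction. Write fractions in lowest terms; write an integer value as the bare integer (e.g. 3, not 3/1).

step 1: merge (C,V) at d=9; branch lengths C→9/2, V→9/2; new cluster CV
  updated: d(A,CV)=21, d(CV,G)=45/2, d(CV,R)=18
step 2: merge (A,R) at d=18; branch lengths A→9, R→9; new cluster AR
  updated: d(AR,CV)=39/2, d(AR,G)=31
step 3: merge (AR,CV) at d=39/2; branch lengths AR→3/4, CV→21/4; new cluster ACRV
  updated: d(ACRV,G)=107/4
step 4: merge (ACRV,G) at d=107/4; branch lengths ACRV→29/8, G→107/8; new cluster ACGRV
final tree: (((A:9,R:9):3/4,(C:9/2,V:9/2):21/4):29/8,G:107/8)
total length: 50

50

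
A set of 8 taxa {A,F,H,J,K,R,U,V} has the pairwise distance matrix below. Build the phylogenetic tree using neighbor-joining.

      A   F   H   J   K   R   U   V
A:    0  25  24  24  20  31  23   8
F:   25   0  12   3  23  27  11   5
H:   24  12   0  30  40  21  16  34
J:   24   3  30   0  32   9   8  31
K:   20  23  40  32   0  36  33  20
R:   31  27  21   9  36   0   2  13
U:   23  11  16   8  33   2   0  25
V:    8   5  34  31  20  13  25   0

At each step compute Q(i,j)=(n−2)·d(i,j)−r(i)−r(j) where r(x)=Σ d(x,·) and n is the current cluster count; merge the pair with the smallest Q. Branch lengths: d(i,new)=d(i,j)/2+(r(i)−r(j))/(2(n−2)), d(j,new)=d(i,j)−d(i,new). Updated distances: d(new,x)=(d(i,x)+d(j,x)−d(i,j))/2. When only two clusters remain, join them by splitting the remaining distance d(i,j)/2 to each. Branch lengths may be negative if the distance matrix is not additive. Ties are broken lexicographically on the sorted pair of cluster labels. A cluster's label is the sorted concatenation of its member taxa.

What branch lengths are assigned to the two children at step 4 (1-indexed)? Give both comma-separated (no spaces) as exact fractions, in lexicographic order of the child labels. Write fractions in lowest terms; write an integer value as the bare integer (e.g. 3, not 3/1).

1. join R+U (d=2, Q=-245) ⇒ RU; edges |R|=11/4, |U|=-3/4
  updated: d(A,RU)=26, d(F,RU)=18, d(H,RU)=35/2, d(J,RU)=15/2, d(K,RU)=67/2, d(RU,V)=18
2. join J+RU (d=15/2, Q=-421/2) ⇒ JRU; edges |J|=89/20, |RU|=61/20
  updated: d(A,JRU)=85/4, d(F,JRU)=27/4, d(H,JRU)=20, d(JRU,K)=29, d(JRU,V)=83/4
3. join A+V (d=8, Q=-154) ⇒ AV; edges |A|=85/16, |V|=43/16
  updated: d(AV,F)=11, d(AV,H)=25, d(AV,JRU)=17, d(AV,K)=16
4. join AV+K (d=16, Q=-129) ⇒ AKV; edges |AV|=3/2, |K|=29/2
  updated: d(AKV,F)=9, d(AKV,H)=49/2, d(AKV,JRU)=15
5. join AKV+JRU (d=15, Q=-241/4) ⇒ AJKRUV; edges |AKV|=147/16, |JRU|=93/16
  updated: d(AJKRUV,F)=3/8, d(AJKRUV,H)=59/4
6. join AJKRUV+F (d=3/8, Q=-217/8) ⇒ AFJKRUV; edges |AJKRUV|=25/16, |F|=-19/16
  updated: d(AFJKRUV,H)=211/16
7. join AFJKRUV+H (d=211/16) ⇒ AFHJKRUV; edges |AFJKRUV|=211/32, |H|=211/32
final tree: (((((A:85/16,V:43/16):3/2,K:29/2):147/16,(J:89/20,(R:11/4,U:-3/4):61/20):93/16):25/16,F:-19/16):211/32,H:211/32)
total length: 993/16

3/2,29/2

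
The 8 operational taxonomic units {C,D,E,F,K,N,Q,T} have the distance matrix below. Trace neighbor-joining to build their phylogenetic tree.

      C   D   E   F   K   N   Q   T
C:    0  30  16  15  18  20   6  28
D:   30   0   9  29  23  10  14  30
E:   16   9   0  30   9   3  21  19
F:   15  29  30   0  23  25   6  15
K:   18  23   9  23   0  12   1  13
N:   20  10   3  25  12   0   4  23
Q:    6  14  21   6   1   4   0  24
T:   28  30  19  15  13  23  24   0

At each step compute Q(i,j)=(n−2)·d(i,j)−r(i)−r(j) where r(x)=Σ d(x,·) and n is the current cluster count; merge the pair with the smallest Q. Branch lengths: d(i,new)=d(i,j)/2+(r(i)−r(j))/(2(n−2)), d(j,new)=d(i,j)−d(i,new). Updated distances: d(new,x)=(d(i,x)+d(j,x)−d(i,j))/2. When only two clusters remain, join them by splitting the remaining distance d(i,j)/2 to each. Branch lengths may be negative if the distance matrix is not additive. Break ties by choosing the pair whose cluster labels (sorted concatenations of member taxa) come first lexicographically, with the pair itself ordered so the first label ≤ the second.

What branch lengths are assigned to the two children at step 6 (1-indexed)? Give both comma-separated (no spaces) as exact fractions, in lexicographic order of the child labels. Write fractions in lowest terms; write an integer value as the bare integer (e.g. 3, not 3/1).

17/16,51/16

step 1: merge (F,T) at d=15, Q=-205; branch lengths F→27/4, T→33/4; new cluster FT
  updated: d(C,FT)=14, d(D,FT)=22, d(E,FT)=17, d(FT,K)=21/2, d(FT,N)=33/2, d(FT,Q)=15/2
step 2: merge (D,E) at d=9, Q=-138; branch lengths D→39/5, E→6/5; new cluster DE
  updated: d(C,DE)=37/2, d(DE,FT)=15, d(DE,K)=23/2, d(DE,N)=2, d(DE,Q)=13
step 3: merge (DE,N) at d=2, Q=-213/2; branch lengths DE→27/16, N→5/16; new cluster DEN
  updated: d(C,DEN)=73/4, d(DEN,FT)=59/4, d(DEN,K)=43/4, d(DEN,Q)=15/2
step 4: merge (C,FT) at d=14, Q=-61; branch lengths C→103/12, FT→65/12; new cluster CFT
  updated: d(CFT,DEN)=19/2, d(CFT,K)=29/4, d(CFT,Q)=-1/4
step 5: merge (CFT,DEN) at d=19/2, Q=-101/4; branch lengths CFT→31/16, DEN→121/16; new cluster CDEFNT
  updated: d(CDEFNT,K)=17/4, d(CDEFNT,Q)=-9/8
step 6: merge (CDEFNT,K) at d=17/4, Q=-33/8; branch lengths CDEFNT→17/16, K→51/16; new cluster CDEFKNT
  updated: d(CDEFKNT,Q)=-35/16
step 7: merge (CDEFKNT,Q) at d=-35/16; branch lengths CDEFKNT→-35/32, Q→-35/32; new cluster CDEFKNQT
final tree: ((((C:103/12,(F:27/4,T:33/4):65/12):31/16,((D:39/5,E:6/5):27/16,N:5/16):121/16):17/16,K:51/16):-35/32,Q:-35/32)
total length: 825/16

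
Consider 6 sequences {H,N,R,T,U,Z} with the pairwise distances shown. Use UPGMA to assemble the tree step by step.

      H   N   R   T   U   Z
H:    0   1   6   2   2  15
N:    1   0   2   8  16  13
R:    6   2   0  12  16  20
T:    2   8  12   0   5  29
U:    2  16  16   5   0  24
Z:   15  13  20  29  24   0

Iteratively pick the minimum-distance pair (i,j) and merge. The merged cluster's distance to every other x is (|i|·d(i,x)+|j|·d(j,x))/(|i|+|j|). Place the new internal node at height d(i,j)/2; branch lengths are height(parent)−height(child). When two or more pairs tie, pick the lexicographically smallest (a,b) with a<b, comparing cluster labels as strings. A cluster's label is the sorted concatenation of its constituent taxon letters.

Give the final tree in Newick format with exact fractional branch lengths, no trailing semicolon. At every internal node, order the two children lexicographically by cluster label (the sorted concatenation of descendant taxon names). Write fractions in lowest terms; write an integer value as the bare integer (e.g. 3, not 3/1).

iteration 1: select H,N (d=1); attach at lengths (1/2, 1/2); label the merged cluster HN
  updated: d(HN,R)=4, d(HN,T)=5, d(HN,U)=9, d(HN,Z)=14
iteration 2: select HN,R (d=4); attach at lengths (3/2, 2); label the merged cluster HNR
  updated: d(HNR,T)=22/3, d(HNR,U)=34/3, d(HNR,Z)=16
iteration 3: select T,U (d=5); attach at lengths (5/2, 5/2); label the merged cluster TU
  updated: d(HNR,TU)=28/3, d(TU,Z)=53/2
iteration 4: select HNR,TU (d=28/3); attach at lengths (8/3, 13/6); label the merged cluster HNRTU
  updated: d(HNRTU,Z)=101/5
iteration 5: select HNRTU,Z (d=101/5); attach at lengths (163/30, 101/10); label the merged cluster HNRTUZ
final tree: ((((H:1/2,N:1/2):3/2,R:2):8/3,(T:5/2,U:5/2):13/6):163/30,Z:101/10)
total length: 448/15

((((H:1/2,N:1/2):3/2,R:2):8/3,(T:5/2,U:5/2):13/6):163/30,Z:101/10)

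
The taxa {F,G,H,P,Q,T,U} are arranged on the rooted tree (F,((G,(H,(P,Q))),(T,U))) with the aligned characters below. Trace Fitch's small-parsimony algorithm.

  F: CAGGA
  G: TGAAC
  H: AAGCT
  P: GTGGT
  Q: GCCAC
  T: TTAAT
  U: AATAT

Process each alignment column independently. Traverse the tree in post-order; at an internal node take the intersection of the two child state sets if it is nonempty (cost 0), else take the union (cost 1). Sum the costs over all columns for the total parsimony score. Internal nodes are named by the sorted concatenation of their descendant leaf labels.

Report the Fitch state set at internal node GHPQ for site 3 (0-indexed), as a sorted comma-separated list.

site 0, node PQ: P={G} ∩ Q={G} → {G} (+0)
site 0, node HPQ: H={A} ∪ PQ={G} → {A,G} (+1)
site 0, node GHPQ: G={T} ∪ HPQ={A,G} → {A,G,T} (+1)
site 0, node TU: T={T} ∪ U={A} → {A,T} (+1)
site 0, node GHPQTU: GHPQ={A,G,T} ∩ TU={A,T} → {A,T} (+0)
site 0, node FGHPQTU: F={C} ∪ GHPQTU={A,T} → {A,C,T} (+1)
site 1, node PQ: P={T} ∪ Q={C} → {C,T} (+1)
site 1, node HPQ: H={A} ∪ PQ={C,T} → {A,C,T} (+1)
site 1, node GHPQ: G={G} ∪ HPQ={A,C,T} → {A,C,G,T} (+1)
site 1, node TU: T={T} ∪ U={A} → {A,T} (+1)
site 1, node GHPQTU: GHPQ={A,C,G,T} ∩ TU={A,T} → {A,T} (+0)
site 1, node FGHPQTU: F={A} ∩ GHPQTU={A,T} → {A} (+0)
site 2, node PQ: P={G} ∪ Q={C} → {C,G} (+1)
site 2, node HPQ: H={G} ∩ PQ={C,G} → {G} (+0)
site 2, node GHPQ: G={A} ∪ HPQ={G} → {A,G} (+1)
site 2, node TU: T={A} ∪ U={T} → {A,T} (+1)
site 2, node GHPQTU: GHPQ={A,G} ∩ TU={A,T} → {A} (+0)
site 2, node FGHPQTU: F={G} ∪ GHPQTU={A} → {A,G} (+1)
site 3, node PQ: P={G} ∪ Q={A} → {A,G} (+1)
site 3, node HPQ: H={C} ∪ PQ={A,G} → {A,C,G} (+1)
site 3, node GHPQ: G={A} ∩ HPQ={A,C,G} → {A} (+0)
site 3, node TU: T={A} ∩ U={A} → {A} (+0)
site 3, node GHPQTU: GHPQ={A} ∩ TU={A} → {A} (+0)
site 3, node FGHPQTU: F={G} ∪ GHPQTU={A} → {A,G} (+1)
site 4, node PQ: P={T} ∪ Q={C} → {C,T} (+1)
site 4, node HPQ: H={T} ∩ PQ={C,T} → {T} (+0)
site 4, node GHPQ: G={C} ∪ HPQ={T} → {C,T} (+1)
site 4, node TU: T={T} ∩ U={T} → {T} (+0)
site 4, node GHPQTU: GHPQ={C,T} ∩ TU={T} → {T} (+0)
site 4, node FGHPQTU: F={A} ∪ GHPQTU={T} → {A,T} (+1)
per-site changes: [4, 4, 4, 3, 3]; total = 18

A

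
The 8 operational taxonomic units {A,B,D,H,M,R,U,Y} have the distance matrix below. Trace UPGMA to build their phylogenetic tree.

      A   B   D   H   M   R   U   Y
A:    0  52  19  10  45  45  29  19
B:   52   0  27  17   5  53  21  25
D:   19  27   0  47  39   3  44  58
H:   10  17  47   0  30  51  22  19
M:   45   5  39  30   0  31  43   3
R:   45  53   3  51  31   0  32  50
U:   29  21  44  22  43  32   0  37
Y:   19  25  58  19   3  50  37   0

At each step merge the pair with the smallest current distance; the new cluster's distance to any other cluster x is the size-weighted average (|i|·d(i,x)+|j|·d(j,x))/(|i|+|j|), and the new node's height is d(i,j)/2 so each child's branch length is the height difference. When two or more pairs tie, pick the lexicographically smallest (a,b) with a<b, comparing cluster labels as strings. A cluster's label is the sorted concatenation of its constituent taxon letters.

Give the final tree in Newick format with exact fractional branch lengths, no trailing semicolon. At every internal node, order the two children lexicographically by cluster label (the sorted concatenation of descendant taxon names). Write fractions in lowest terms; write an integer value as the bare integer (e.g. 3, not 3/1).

((((A:5,H:5):31/4,U:51/4):107/36,(B:15/2,(M:3/2,Y:3/2):6):74/9):89/18,(D:3/2,R:3/2):115/6)

iteration 1: select D,R (d=3); attach at lengths (3/2, 3/2); label the merged cluster DR
  updated: d(A,DR)=32, d(B,DR)=40, d(DR,H)=49, d(DR,M)=35, d(DR,U)=38, d(DR,Y)=54
iteration 2: select M,Y (d=3); attach at lengths (3/2, 3/2); label the merged cluster MY
  updated: d(A,MY)=32, d(B,MY)=15, d(DR,MY)=89/2, d(H,MY)=49/2, d(MY,U)=40
iteration 3: select A,H (d=10); attach at lengths (5, 5); label the merged cluster AH
  updated: d(AH,B)=69/2, d(AH,DR)=81/2, d(AH,MY)=113/4, d(AH,U)=51/2
iteration 4: select B,MY (d=15); attach at lengths (15/2, 6); label the merged cluster BMY
  updated: d(AH,BMY)=91/3, d(BMY,DR)=43, d(BMY,U)=101/3
iteration 5: select AH,U (d=51/2); attach at lengths (31/4, 51/4); label the merged cluster AHU
  updated: d(AHU,BMY)=283/9, d(AHU,DR)=119/3
iteration 6: select AHU,BMY (d=283/9); attach at lengths (107/36, 74/9); label the merged cluster ABHMUY
  updated: d(ABHMUY,DR)=124/3
iteration 7: select ABHMUY,DR (d=124/3); attach at lengths (89/18, 115/6); label the merged cluster ABDHMRUY
final tree: ((((A:5,H:5):31/4,U:51/4):107/36,(B:15/2,(M:3/2,Y:3/2):6):74/9):89/18,(D:3/2,R:3/2):115/6)
total length: 3071/36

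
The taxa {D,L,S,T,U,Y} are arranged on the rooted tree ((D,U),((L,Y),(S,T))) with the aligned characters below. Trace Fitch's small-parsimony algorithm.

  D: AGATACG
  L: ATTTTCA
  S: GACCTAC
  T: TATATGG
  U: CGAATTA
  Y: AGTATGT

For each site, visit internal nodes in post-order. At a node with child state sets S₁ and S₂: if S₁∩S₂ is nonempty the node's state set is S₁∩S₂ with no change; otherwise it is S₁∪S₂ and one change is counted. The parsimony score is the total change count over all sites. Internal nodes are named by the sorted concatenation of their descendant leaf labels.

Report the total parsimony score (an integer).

DU@0: {A} ∪ {C} = {A,C} (union, +1)
LY@0: {A} ∩ {A} = {A} (intersection, +0)
ST@0: {G} ∪ {T} = {G,T} (union, +1)
LSTY@0: {A} ∪ {G,T} = {A,G,T} (union, +1)
DLSTUY@0: {A,C} ∩ {A,G,T} = {A} (intersection, +0)
DU@1: {G} ∩ {G} = {G} (intersection, +0)
LY@1: {T} ∪ {G} = {G,T} (union, +1)
ST@1: {A} ∩ {A} = {A} (intersection, +0)
LSTY@1: {G,T} ∪ {A} = {A,G,T} (union, +1)
DLSTUY@1: {G} ∩ {A,G,T} = {G} (intersection, +0)
DU@2: {A} ∩ {A} = {A} (intersection, +0)
LY@2: {T} ∩ {T} = {T} (intersection, +0)
ST@2: {C} ∪ {T} = {C,T} (union, +1)
LSTY@2: {T} ∩ {C,T} = {T} (intersection, +0)
DLSTUY@2: {A} ∪ {T} = {A,T} (union, +1)
DU@3: {T} ∪ {A} = {A,T} (union, +1)
LY@3: {T} ∪ {A} = {A,T} (union, +1)
ST@3: {C} ∪ {A} = {A,C} (union, +1)
LSTY@3: {A,T} ∩ {A,C} = {A} (intersection, +0)
DLSTUY@3: {A,T} ∩ {A} = {A} (intersection, +0)
DU@4: {A} ∪ {T} = {A,T} (union, +1)
LY@4: {T} ∩ {T} = {T} (intersection, +0)
ST@4: {T} ∩ {T} = {T} (intersection, +0)
LSTY@4: {T} ∩ {T} = {T} (intersection, +0)
DLSTUY@4: {A,T} ∩ {T} = {T} (intersection, +0)
DU@5: {C} ∪ {T} = {C,T} (union, +1)
LY@5: {C} ∪ {G} = {C,G} (union, +1)
ST@5: {A} ∪ {G} = {A,G} (union, +1)
LSTY@5: {C,G} ∩ {A,G} = {G} (intersection, +0)
DLSTUY@5: {C,T} ∪ {G} = {C,G,T} (union, +1)
DU@6: {G} ∪ {A} = {A,G} (union, +1)
LY@6: {A} ∪ {T} = {A,T} (union, +1)
ST@6: {C} ∪ {G} = {C,G} (union, +1)
LSTY@6: {A,T} ∪ {C,G} = {A,C,G,T} (union, +1)
DLSTUY@6: {A,G} ∩ {A,C,G,T} = {A,G} (intersection, +0)
per-site changes: [3, 2, 2, 3, 1, 4, 4]; total = 19

19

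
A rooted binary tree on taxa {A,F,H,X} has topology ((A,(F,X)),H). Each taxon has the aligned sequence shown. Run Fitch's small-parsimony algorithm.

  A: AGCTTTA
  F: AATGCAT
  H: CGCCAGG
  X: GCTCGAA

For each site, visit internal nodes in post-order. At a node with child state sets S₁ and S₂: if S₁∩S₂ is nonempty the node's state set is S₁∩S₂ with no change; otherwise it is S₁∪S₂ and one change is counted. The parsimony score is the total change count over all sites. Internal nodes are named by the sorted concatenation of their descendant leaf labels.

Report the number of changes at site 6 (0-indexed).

2

site 0, node FX: F={A} ∪ X={G} → {A,G} (+1)
site 0, node AFX: A={A} ∩ FX={A,G} → {A} (+0)
site 0, node AFHX: AFX={A} ∪ H={C} → {A,C} (+1)
site 1, node FX: F={A} ∪ X={C} → {A,C} (+1)
site 1, node AFX: A={G} ∪ FX={A,C} → {A,C,G} (+1)
site 1, node AFHX: AFX={A,C,G} ∩ H={G} → {G} (+0)
site 2, node FX: F={T} ∩ X={T} → {T} (+0)
site 2, node AFX: A={C} ∪ FX={T} → {C,T} (+1)
site 2, node AFHX: AFX={C,T} ∩ H={C} → {C} (+0)
site 3, node FX: F={G} ∪ X={C} → {C,G} (+1)
site 3, node AFX: A={T} ∪ FX={C,G} → {C,G,T} (+1)
site 3, node AFHX: AFX={C,G,T} ∩ H={C} → {C} (+0)
site 4, node FX: F={C} ∪ X={G} → {C,G} (+1)
site 4, node AFX: A={T} ∪ FX={C,G} → {C,G,T} (+1)
site 4, node AFHX: AFX={C,G,T} ∪ H={A} → {A,C,G,T} (+1)
site 5, node FX: F={A} ∩ X={A} → {A} (+0)
site 5, node AFX: A={T} ∪ FX={A} → {A,T} (+1)
site 5, node AFHX: AFX={A,T} ∪ H={G} → {A,G,T} (+1)
site 6, node FX: F={T} ∪ X={A} → {A,T} (+1)
site 6, node AFX: A={A} ∩ FX={A,T} → {A} (+0)
site 6, node AFHX: AFX={A} ∪ H={G} → {A,G} (+1)
per-site changes: [2, 2, 1, 2, 3, 2, 2]; total = 14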